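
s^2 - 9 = (s - 3)*(s + 3)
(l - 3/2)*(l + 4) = l^2 + 5*l/2 - 6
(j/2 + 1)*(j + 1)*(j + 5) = j^3/2 + 4*j^2 + 17*j/2 + 5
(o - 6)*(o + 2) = o^2 - 4*o - 12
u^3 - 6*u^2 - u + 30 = (u - 5)*(u - 3)*(u + 2)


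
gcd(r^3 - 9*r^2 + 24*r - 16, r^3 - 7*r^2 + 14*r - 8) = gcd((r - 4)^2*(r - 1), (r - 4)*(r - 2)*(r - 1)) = r^2 - 5*r + 4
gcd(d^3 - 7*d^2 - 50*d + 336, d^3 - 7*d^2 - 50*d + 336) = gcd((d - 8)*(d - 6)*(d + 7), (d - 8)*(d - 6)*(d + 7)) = d^3 - 7*d^2 - 50*d + 336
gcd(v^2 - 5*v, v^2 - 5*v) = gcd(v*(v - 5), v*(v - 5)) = v^2 - 5*v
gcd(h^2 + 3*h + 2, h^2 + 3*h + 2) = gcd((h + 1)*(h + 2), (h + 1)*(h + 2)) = h^2 + 3*h + 2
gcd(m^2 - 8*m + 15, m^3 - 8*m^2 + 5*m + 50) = m - 5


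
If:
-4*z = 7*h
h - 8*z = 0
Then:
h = 0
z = 0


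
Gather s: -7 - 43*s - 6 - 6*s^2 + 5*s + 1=-6*s^2 - 38*s - 12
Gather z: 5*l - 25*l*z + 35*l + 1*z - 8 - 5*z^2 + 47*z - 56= 40*l - 5*z^2 + z*(48 - 25*l) - 64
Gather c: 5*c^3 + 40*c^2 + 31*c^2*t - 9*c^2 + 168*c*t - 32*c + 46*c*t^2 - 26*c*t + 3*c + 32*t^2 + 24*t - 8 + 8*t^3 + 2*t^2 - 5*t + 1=5*c^3 + c^2*(31*t + 31) + c*(46*t^2 + 142*t - 29) + 8*t^3 + 34*t^2 + 19*t - 7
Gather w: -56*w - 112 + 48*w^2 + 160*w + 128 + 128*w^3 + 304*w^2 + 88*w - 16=128*w^3 + 352*w^2 + 192*w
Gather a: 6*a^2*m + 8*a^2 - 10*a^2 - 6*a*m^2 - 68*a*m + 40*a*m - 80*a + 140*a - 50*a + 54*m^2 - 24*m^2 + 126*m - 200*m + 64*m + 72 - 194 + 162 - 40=a^2*(6*m - 2) + a*(-6*m^2 - 28*m + 10) + 30*m^2 - 10*m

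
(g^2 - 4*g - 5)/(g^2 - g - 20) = (g + 1)/(g + 4)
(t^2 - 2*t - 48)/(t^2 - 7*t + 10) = (t^2 - 2*t - 48)/(t^2 - 7*t + 10)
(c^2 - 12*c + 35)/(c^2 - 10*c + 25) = (c - 7)/(c - 5)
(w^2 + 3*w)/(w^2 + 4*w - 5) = w*(w + 3)/(w^2 + 4*w - 5)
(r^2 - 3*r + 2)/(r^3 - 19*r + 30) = (r - 1)/(r^2 + 2*r - 15)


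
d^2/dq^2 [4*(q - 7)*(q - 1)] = 8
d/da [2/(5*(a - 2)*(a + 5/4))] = 8*(3 - 8*a)/(5*(16*a^4 - 24*a^3 - 71*a^2 + 60*a + 100))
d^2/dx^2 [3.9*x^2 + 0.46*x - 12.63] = 7.80000000000000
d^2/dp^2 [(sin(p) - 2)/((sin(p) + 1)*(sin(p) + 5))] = (-sin(p)^4 + 15*sin(p)^3 + 53*sin(p)^2 - 3*sin(p) - 184)/((sin(p) + 1)^2*(sin(p) + 5)^3)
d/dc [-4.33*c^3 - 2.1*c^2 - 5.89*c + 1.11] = -12.99*c^2 - 4.2*c - 5.89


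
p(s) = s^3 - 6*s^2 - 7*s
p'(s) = 3*s^2 - 12*s - 7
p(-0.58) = 1.85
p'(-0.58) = 0.97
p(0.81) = -9.08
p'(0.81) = -14.75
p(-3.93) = -125.86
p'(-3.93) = 86.49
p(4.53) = -61.88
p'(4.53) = 0.20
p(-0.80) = 1.25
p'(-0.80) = 4.52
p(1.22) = -15.65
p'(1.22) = -17.17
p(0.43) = -4.04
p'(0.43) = -11.61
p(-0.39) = 1.76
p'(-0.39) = -1.86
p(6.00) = -42.00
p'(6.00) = 29.00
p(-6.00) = -390.00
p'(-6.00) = 173.00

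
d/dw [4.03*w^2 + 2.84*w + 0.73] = 8.06*w + 2.84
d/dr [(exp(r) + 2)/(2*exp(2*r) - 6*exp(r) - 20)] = -exp(r)/(2*exp(2*r) - 20*exp(r) + 50)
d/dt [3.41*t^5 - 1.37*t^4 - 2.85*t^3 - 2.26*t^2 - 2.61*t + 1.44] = 17.05*t^4 - 5.48*t^3 - 8.55*t^2 - 4.52*t - 2.61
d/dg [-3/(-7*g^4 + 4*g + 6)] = 12*(1 - 7*g^3)/(-7*g^4 + 4*g + 6)^2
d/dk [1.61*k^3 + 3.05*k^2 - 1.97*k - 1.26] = 4.83*k^2 + 6.1*k - 1.97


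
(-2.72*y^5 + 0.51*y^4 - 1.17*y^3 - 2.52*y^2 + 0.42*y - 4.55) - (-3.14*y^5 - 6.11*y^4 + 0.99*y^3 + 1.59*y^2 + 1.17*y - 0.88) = 0.42*y^5 + 6.62*y^4 - 2.16*y^3 - 4.11*y^2 - 0.75*y - 3.67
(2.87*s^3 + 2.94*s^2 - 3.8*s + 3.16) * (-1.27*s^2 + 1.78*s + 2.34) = -3.6449*s^5 + 1.3748*s^4 + 16.775*s^3 - 3.8976*s^2 - 3.2672*s + 7.3944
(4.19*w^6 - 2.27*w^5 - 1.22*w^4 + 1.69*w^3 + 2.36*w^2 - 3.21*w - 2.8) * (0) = 0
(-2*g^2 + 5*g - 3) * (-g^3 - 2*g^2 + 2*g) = 2*g^5 - g^4 - 11*g^3 + 16*g^2 - 6*g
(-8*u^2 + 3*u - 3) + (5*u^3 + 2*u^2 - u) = 5*u^3 - 6*u^2 + 2*u - 3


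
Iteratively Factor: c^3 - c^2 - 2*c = (c)*(c^2 - c - 2) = c*(c - 2)*(c + 1)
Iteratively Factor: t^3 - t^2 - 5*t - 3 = (t - 3)*(t^2 + 2*t + 1) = (t - 3)*(t + 1)*(t + 1)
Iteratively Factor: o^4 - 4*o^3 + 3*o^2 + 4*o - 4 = (o - 2)*(o^3 - 2*o^2 - o + 2) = (o - 2)^2*(o^2 - 1) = (o - 2)^2*(o - 1)*(o + 1)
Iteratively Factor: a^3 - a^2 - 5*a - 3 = (a + 1)*(a^2 - 2*a - 3) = (a + 1)^2*(a - 3)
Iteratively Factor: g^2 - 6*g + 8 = (g - 4)*(g - 2)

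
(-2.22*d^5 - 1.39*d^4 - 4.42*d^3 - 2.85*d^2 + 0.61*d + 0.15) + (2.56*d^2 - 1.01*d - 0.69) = -2.22*d^5 - 1.39*d^4 - 4.42*d^3 - 0.29*d^2 - 0.4*d - 0.54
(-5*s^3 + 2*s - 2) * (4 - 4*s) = 20*s^4 - 20*s^3 - 8*s^2 + 16*s - 8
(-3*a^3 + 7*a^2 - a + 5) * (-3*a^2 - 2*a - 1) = 9*a^5 - 15*a^4 - 8*a^3 - 20*a^2 - 9*a - 5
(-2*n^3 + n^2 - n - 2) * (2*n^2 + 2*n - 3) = -4*n^5 - 2*n^4 + 6*n^3 - 9*n^2 - n + 6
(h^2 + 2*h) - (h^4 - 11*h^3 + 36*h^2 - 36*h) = -h^4 + 11*h^3 - 35*h^2 + 38*h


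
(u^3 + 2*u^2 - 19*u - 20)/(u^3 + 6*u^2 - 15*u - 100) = (u + 1)/(u + 5)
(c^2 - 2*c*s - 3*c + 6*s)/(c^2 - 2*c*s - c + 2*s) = (c - 3)/(c - 1)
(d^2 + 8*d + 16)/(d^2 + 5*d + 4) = (d + 4)/(d + 1)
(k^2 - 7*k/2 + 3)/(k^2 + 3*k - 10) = (k - 3/2)/(k + 5)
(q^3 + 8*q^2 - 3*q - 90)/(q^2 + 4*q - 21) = (q^2 + 11*q + 30)/(q + 7)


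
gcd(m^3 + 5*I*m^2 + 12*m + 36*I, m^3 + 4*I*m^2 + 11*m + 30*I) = m^2 - I*m + 6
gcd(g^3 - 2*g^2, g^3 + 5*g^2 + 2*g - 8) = 1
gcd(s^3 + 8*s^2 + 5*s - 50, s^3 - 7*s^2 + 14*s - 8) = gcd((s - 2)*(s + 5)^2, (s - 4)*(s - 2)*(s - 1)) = s - 2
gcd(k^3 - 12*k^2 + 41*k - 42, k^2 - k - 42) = k - 7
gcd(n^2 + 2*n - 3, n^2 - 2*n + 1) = n - 1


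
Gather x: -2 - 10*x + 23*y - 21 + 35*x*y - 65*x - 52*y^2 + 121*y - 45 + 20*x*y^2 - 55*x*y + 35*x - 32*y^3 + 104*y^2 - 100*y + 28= x*(20*y^2 - 20*y - 40) - 32*y^3 + 52*y^2 + 44*y - 40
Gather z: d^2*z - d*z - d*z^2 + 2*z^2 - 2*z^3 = -2*z^3 + z^2*(2 - d) + z*(d^2 - d)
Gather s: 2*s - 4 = 2*s - 4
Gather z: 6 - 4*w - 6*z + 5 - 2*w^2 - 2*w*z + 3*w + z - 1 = -2*w^2 - w + z*(-2*w - 5) + 10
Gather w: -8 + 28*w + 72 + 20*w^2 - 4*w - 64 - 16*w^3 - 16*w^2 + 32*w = -16*w^3 + 4*w^2 + 56*w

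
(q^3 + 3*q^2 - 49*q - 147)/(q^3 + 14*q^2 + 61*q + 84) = (q - 7)/(q + 4)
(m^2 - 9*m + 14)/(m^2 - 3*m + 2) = (m - 7)/(m - 1)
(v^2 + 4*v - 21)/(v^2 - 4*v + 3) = (v + 7)/(v - 1)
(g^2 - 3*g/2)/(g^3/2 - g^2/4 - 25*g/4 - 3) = 2*g*(3 - 2*g)/(-2*g^3 + g^2 + 25*g + 12)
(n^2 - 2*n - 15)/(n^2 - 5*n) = (n + 3)/n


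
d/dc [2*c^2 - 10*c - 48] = 4*c - 10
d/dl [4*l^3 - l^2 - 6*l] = 12*l^2 - 2*l - 6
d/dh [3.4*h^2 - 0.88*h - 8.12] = 6.8*h - 0.88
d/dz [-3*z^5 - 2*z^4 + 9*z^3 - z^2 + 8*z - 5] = -15*z^4 - 8*z^3 + 27*z^2 - 2*z + 8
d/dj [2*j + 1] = 2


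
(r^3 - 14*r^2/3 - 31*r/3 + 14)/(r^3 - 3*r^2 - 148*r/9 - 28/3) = 3*(r - 1)/(3*r + 2)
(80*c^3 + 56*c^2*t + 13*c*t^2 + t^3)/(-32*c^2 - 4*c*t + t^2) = (20*c^2 + 9*c*t + t^2)/(-8*c + t)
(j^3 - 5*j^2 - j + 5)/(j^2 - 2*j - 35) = (-j^3 + 5*j^2 + j - 5)/(-j^2 + 2*j + 35)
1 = 1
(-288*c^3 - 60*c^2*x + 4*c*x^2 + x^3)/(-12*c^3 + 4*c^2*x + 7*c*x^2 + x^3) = (-48*c^2 - 2*c*x + x^2)/(-2*c^2 + c*x + x^2)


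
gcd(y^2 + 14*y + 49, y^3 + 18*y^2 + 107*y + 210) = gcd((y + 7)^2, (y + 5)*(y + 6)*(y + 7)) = y + 7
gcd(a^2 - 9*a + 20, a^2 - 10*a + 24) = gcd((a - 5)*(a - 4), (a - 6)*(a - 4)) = a - 4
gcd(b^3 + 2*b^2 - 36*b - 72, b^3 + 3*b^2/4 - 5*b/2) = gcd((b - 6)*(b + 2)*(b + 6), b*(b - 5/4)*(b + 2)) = b + 2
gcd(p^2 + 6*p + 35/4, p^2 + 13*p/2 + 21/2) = p + 7/2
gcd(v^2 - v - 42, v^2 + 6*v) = v + 6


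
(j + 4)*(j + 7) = j^2 + 11*j + 28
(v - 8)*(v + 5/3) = v^2 - 19*v/3 - 40/3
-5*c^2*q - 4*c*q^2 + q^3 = q*(-5*c + q)*(c + q)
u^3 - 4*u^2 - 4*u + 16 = (u - 4)*(u - 2)*(u + 2)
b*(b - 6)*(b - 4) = b^3 - 10*b^2 + 24*b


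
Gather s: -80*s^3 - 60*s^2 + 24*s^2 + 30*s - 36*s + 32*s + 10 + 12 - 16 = -80*s^3 - 36*s^2 + 26*s + 6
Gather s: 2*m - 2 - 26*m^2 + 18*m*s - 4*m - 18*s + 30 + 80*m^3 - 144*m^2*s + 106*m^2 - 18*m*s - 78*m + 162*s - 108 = 80*m^3 + 80*m^2 - 80*m + s*(144 - 144*m^2) - 80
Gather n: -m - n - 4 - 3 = -m - n - 7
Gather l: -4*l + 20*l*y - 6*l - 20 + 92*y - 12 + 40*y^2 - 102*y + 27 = l*(20*y - 10) + 40*y^2 - 10*y - 5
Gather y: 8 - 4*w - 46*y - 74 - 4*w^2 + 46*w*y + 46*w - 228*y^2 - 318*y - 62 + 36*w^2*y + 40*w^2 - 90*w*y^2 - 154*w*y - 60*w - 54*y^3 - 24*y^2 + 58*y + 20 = 36*w^2 - 18*w - 54*y^3 + y^2*(-90*w - 252) + y*(36*w^2 - 108*w - 306) - 108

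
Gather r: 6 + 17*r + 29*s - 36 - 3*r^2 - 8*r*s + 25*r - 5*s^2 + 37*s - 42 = -3*r^2 + r*(42 - 8*s) - 5*s^2 + 66*s - 72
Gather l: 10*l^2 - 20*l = 10*l^2 - 20*l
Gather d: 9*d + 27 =9*d + 27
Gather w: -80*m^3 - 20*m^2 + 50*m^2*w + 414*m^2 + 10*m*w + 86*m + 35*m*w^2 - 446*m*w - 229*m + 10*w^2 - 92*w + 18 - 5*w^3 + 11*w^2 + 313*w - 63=-80*m^3 + 394*m^2 - 143*m - 5*w^3 + w^2*(35*m + 21) + w*(50*m^2 - 436*m + 221) - 45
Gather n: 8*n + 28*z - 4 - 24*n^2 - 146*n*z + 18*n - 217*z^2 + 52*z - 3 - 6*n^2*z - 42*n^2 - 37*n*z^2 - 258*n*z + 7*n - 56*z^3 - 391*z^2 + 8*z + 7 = n^2*(-6*z - 66) + n*(-37*z^2 - 404*z + 33) - 56*z^3 - 608*z^2 + 88*z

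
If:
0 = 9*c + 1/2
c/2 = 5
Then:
No Solution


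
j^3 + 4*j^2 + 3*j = j*(j + 1)*(j + 3)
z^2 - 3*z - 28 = (z - 7)*(z + 4)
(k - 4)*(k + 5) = k^2 + k - 20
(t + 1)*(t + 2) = t^2 + 3*t + 2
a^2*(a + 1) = a^3 + a^2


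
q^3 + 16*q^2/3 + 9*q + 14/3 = (q + 1)*(q + 2)*(q + 7/3)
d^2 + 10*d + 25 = (d + 5)^2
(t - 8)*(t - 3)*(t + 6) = t^3 - 5*t^2 - 42*t + 144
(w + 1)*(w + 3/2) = w^2 + 5*w/2 + 3/2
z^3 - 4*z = z*(z - 2)*(z + 2)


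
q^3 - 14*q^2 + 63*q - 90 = (q - 6)*(q - 5)*(q - 3)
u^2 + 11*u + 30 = (u + 5)*(u + 6)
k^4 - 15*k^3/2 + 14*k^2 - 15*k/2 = k*(k - 5)*(k - 3/2)*(k - 1)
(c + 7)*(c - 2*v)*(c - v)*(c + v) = c^4 - 2*c^3*v + 7*c^3 - c^2*v^2 - 14*c^2*v + 2*c*v^3 - 7*c*v^2 + 14*v^3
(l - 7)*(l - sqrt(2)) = l^2 - 7*l - sqrt(2)*l + 7*sqrt(2)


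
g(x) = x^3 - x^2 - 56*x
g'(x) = 3*x^2 - 2*x - 56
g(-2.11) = 104.31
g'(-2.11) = -38.42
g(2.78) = -141.92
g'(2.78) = -38.37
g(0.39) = -21.93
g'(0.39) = -56.32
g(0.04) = -2.24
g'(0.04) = -56.08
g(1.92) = -104.13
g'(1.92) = -48.78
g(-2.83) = 127.81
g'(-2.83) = -26.31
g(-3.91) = 143.90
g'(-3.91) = -2.32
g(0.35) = -19.68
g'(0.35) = -56.33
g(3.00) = -150.00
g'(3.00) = -35.00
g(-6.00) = 84.00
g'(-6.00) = 64.00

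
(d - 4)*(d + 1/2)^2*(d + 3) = d^4 - 51*d^2/4 - 49*d/4 - 3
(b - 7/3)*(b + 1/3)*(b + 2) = b^3 - 43*b/9 - 14/9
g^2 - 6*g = g*(g - 6)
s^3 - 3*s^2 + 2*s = s*(s - 2)*(s - 1)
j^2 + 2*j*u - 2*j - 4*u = (j - 2)*(j + 2*u)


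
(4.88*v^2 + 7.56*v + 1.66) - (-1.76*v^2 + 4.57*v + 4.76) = 6.64*v^2 + 2.99*v - 3.1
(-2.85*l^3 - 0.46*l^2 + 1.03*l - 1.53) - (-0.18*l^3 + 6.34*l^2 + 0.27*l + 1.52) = -2.67*l^3 - 6.8*l^2 + 0.76*l - 3.05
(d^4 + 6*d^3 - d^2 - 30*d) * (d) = d^5 + 6*d^4 - d^3 - 30*d^2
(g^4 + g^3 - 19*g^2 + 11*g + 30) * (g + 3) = g^5 + 4*g^4 - 16*g^3 - 46*g^2 + 63*g + 90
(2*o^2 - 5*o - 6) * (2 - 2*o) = -4*o^3 + 14*o^2 + 2*o - 12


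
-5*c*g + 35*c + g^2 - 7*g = (-5*c + g)*(g - 7)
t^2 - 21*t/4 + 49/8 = (t - 7/2)*(t - 7/4)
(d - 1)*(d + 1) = d^2 - 1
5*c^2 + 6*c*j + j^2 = (c + j)*(5*c + j)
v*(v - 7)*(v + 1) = v^3 - 6*v^2 - 7*v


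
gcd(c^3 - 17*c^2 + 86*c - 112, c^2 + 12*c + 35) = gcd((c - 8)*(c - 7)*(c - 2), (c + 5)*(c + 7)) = 1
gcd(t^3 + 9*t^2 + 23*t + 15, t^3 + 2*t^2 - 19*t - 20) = t^2 + 6*t + 5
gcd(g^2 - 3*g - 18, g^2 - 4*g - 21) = g + 3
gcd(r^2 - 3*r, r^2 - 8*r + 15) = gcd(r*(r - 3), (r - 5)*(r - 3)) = r - 3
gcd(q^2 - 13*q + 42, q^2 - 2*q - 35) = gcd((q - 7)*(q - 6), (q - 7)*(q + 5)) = q - 7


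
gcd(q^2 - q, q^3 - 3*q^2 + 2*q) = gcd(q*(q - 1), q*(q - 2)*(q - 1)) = q^2 - q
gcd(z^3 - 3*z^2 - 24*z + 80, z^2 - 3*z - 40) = z + 5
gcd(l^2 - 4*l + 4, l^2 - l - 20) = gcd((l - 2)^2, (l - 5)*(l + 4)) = 1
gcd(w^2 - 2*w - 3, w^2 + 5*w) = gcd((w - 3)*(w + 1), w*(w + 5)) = 1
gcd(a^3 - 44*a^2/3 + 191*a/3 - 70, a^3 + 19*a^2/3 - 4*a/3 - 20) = a - 5/3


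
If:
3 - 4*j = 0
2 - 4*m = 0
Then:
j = 3/4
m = 1/2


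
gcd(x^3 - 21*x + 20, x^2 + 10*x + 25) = x + 5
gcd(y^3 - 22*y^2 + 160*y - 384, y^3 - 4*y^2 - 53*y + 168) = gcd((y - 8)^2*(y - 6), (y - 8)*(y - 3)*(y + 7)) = y - 8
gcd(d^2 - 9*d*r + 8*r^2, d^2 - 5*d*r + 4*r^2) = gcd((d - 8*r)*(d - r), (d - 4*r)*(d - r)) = -d + r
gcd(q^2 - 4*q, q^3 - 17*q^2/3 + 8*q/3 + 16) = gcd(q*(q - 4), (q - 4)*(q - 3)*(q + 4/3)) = q - 4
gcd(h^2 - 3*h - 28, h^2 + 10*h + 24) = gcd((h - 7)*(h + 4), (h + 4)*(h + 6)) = h + 4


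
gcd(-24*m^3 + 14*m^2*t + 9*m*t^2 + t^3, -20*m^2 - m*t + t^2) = 4*m + t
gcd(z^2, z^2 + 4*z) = z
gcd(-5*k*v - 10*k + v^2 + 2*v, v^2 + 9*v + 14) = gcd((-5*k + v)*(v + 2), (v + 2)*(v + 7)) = v + 2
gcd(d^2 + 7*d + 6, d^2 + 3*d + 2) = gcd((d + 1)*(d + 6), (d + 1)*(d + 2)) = d + 1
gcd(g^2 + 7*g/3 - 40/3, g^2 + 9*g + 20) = g + 5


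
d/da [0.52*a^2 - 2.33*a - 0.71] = 1.04*a - 2.33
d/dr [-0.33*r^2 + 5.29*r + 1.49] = 5.29 - 0.66*r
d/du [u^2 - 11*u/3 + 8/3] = 2*u - 11/3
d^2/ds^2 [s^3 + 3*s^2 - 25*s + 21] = 6*s + 6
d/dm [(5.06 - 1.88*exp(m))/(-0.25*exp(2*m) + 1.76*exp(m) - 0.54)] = (-0.47*exp(2*m) + 2.53*exp(m) - 7.8904)*exp(m)/(0.0625*exp(4*m) - 0.88*exp(3*m) + 3.3676*exp(2*m) - 1.9008*exp(m) + 0.2916)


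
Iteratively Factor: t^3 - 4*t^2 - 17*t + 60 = (t - 5)*(t^2 + t - 12) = (t - 5)*(t - 3)*(t + 4)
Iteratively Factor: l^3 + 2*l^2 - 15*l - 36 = (l - 4)*(l^2 + 6*l + 9) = (l - 4)*(l + 3)*(l + 3)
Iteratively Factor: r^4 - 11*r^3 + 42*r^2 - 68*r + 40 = (r - 2)*(r^3 - 9*r^2 + 24*r - 20) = (r - 2)^2*(r^2 - 7*r + 10) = (r - 2)^3*(r - 5)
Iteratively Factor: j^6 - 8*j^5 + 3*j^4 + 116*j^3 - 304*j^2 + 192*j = (j - 4)*(j^5 - 4*j^4 - 13*j^3 + 64*j^2 - 48*j) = (j - 4)*(j - 1)*(j^4 - 3*j^3 - 16*j^2 + 48*j) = (j - 4)^2*(j - 1)*(j^3 + j^2 - 12*j) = (j - 4)^2*(j - 1)*(j + 4)*(j^2 - 3*j) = j*(j - 4)^2*(j - 1)*(j + 4)*(j - 3)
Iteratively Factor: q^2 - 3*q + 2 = (q - 2)*(q - 1)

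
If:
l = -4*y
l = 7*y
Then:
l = 0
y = 0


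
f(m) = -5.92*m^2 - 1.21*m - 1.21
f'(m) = -11.84*m - 1.21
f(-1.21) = -8.41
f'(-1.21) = 13.12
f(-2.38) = -31.86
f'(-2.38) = 26.97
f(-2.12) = -25.25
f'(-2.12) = 23.89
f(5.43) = -182.33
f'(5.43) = -65.50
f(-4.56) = -118.79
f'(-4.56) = 52.78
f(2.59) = -44.06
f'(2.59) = -31.88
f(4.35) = -118.49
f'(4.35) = -52.71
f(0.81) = -6.07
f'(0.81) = -10.80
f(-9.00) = -469.84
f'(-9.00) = 105.35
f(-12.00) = -839.17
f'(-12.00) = 140.87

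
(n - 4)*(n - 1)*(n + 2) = n^3 - 3*n^2 - 6*n + 8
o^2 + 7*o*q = o*(o + 7*q)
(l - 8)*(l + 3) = l^2 - 5*l - 24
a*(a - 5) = a^2 - 5*a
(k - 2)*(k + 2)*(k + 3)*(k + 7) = k^4 + 10*k^3 + 17*k^2 - 40*k - 84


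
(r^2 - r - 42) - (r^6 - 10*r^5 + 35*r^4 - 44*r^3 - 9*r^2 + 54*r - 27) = -r^6 + 10*r^5 - 35*r^4 + 44*r^3 + 10*r^2 - 55*r - 15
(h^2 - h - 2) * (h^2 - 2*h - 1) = h^4 - 3*h^3 - h^2 + 5*h + 2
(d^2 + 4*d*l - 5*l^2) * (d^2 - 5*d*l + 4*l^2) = d^4 - d^3*l - 21*d^2*l^2 + 41*d*l^3 - 20*l^4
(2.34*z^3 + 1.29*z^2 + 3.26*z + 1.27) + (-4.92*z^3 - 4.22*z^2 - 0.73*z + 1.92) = -2.58*z^3 - 2.93*z^2 + 2.53*z + 3.19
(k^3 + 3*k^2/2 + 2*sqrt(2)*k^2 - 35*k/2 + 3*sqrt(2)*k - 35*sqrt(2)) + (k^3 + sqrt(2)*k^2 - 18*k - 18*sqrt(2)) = 2*k^3 + 3*k^2/2 + 3*sqrt(2)*k^2 - 71*k/2 + 3*sqrt(2)*k - 53*sqrt(2)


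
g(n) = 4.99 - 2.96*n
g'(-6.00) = -2.96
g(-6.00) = 22.75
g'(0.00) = -2.96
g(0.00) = 4.99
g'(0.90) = -2.96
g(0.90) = 2.33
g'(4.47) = -2.96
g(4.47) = -8.24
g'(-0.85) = -2.96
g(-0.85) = 7.51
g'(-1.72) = -2.96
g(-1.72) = 10.08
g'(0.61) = -2.96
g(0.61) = 3.18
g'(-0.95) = -2.96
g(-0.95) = 7.80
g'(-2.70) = -2.96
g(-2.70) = 12.98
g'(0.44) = -2.96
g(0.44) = 3.69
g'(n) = -2.96000000000000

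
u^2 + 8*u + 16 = (u + 4)^2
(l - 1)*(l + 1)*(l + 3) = l^3 + 3*l^2 - l - 3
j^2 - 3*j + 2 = (j - 2)*(j - 1)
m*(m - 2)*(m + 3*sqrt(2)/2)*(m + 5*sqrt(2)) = m^4 - 2*m^3 + 13*sqrt(2)*m^3/2 - 13*sqrt(2)*m^2 + 15*m^2 - 30*m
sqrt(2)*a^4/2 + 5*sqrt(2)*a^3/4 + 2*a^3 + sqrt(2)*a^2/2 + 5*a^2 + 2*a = a*(a + 1/2)*(a + 2*sqrt(2))*(sqrt(2)*a/2 + sqrt(2))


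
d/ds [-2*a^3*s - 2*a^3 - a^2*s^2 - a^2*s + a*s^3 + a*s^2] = a*(-2*a^2 - 2*a*s - a + 3*s^2 + 2*s)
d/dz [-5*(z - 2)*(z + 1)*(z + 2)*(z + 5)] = -20*z^3 - 90*z^2 - 10*z + 120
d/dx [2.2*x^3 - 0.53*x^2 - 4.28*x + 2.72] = 6.6*x^2 - 1.06*x - 4.28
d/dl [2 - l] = -1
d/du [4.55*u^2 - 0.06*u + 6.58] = 9.1*u - 0.06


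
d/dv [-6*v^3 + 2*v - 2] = 2 - 18*v^2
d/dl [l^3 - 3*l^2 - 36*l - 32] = 3*l^2 - 6*l - 36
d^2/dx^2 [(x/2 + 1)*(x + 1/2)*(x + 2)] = 3*x + 9/2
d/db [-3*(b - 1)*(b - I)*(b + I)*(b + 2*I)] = -12*b^3 + b^2*(9 - 18*I) + b*(-6 + 12*I) + 3 - 6*I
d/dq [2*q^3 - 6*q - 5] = 6*q^2 - 6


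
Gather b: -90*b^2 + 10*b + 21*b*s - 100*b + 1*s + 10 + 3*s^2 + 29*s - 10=-90*b^2 + b*(21*s - 90) + 3*s^2 + 30*s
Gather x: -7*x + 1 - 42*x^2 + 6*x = -42*x^2 - x + 1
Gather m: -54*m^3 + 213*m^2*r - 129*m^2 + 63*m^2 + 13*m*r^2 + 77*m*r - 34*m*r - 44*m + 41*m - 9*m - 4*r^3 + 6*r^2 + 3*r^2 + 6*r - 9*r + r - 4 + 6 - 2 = -54*m^3 + m^2*(213*r - 66) + m*(13*r^2 + 43*r - 12) - 4*r^3 + 9*r^2 - 2*r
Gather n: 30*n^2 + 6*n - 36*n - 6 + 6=30*n^2 - 30*n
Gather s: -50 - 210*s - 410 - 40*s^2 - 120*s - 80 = -40*s^2 - 330*s - 540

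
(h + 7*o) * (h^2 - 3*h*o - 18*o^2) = h^3 + 4*h^2*o - 39*h*o^2 - 126*o^3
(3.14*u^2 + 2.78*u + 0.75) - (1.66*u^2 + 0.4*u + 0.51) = 1.48*u^2 + 2.38*u + 0.24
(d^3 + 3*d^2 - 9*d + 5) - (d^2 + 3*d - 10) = d^3 + 2*d^2 - 12*d + 15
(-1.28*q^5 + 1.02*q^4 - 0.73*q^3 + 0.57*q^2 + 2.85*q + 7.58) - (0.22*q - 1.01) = -1.28*q^5 + 1.02*q^4 - 0.73*q^3 + 0.57*q^2 + 2.63*q + 8.59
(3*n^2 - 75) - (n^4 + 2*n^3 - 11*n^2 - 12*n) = -n^4 - 2*n^3 + 14*n^2 + 12*n - 75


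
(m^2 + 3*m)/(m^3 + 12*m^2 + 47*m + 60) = m/(m^2 + 9*m + 20)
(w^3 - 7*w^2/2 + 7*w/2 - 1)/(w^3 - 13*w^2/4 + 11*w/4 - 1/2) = 2*(2*w - 1)/(4*w - 1)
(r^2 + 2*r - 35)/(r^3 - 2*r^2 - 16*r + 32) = (r^2 + 2*r - 35)/(r^3 - 2*r^2 - 16*r + 32)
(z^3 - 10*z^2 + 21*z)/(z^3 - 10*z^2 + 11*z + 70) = z*(z - 3)/(z^2 - 3*z - 10)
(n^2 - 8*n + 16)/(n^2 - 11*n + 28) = (n - 4)/(n - 7)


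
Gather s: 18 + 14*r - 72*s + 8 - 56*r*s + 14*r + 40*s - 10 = 28*r + s*(-56*r - 32) + 16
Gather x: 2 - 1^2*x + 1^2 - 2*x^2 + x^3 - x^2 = x^3 - 3*x^2 - x + 3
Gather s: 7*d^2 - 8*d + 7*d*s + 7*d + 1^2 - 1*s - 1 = 7*d^2 - d + s*(7*d - 1)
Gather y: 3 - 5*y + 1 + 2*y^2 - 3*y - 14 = 2*y^2 - 8*y - 10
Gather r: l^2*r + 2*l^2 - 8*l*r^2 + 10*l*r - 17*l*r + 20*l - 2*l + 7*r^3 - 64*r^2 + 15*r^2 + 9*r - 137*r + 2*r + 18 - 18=2*l^2 + 18*l + 7*r^3 + r^2*(-8*l - 49) + r*(l^2 - 7*l - 126)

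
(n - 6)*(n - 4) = n^2 - 10*n + 24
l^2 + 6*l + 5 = (l + 1)*(l + 5)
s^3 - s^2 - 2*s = s*(s - 2)*(s + 1)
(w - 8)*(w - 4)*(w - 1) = w^3 - 13*w^2 + 44*w - 32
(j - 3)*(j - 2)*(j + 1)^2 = j^4 - 3*j^3 - 3*j^2 + 7*j + 6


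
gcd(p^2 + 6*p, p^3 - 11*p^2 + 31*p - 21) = 1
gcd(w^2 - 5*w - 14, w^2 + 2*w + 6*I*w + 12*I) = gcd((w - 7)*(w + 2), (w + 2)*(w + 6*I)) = w + 2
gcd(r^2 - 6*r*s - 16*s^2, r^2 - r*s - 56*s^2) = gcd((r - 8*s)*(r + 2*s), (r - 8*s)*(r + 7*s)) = r - 8*s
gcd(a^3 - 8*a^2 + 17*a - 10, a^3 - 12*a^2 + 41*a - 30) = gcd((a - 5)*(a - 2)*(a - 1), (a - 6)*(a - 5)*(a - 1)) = a^2 - 6*a + 5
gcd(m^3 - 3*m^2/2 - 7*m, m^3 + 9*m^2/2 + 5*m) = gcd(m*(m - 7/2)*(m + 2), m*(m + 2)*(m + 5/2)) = m^2 + 2*m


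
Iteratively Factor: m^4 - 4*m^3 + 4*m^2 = (m)*(m^3 - 4*m^2 + 4*m) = m*(m - 2)*(m^2 - 2*m) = m^2*(m - 2)*(m - 2)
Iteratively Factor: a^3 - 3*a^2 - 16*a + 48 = (a + 4)*(a^2 - 7*a + 12) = (a - 4)*(a + 4)*(a - 3)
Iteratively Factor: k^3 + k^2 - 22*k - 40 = (k - 5)*(k^2 + 6*k + 8) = (k - 5)*(k + 2)*(k + 4)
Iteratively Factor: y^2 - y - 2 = (y - 2)*(y + 1)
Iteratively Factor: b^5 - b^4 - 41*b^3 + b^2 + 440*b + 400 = (b - 5)*(b^4 + 4*b^3 - 21*b^2 - 104*b - 80) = (b - 5)*(b + 1)*(b^3 + 3*b^2 - 24*b - 80) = (b - 5)^2*(b + 1)*(b^2 + 8*b + 16) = (b - 5)^2*(b + 1)*(b + 4)*(b + 4)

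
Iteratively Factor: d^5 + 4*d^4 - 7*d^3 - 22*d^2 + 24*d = (d + 4)*(d^4 - 7*d^2 + 6*d) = d*(d + 4)*(d^3 - 7*d + 6) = d*(d + 3)*(d + 4)*(d^2 - 3*d + 2) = d*(d - 1)*(d + 3)*(d + 4)*(d - 2)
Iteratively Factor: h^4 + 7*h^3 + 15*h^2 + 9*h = (h + 1)*(h^3 + 6*h^2 + 9*h) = (h + 1)*(h + 3)*(h^2 + 3*h) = h*(h + 1)*(h + 3)*(h + 3)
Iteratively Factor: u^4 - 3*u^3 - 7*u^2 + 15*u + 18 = (u + 1)*(u^3 - 4*u^2 - 3*u + 18) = (u - 3)*(u + 1)*(u^2 - u - 6) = (u - 3)*(u + 1)*(u + 2)*(u - 3)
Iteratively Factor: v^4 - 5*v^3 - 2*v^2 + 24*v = (v)*(v^3 - 5*v^2 - 2*v + 24) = v*(v - 3)*(v^2 - 2*v - 8) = v*(v - 3)*(v + 2)*(v - 4)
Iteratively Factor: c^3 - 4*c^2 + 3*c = (c - 3)*(c^2 - c) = c*(c - 3)*(c - 1)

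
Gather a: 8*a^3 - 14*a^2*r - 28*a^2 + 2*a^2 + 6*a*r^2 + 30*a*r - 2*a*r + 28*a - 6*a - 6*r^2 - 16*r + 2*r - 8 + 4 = 8*a^3 + a^2*(-14*r - 26) + a*(6*r^2 + 28*r + 22) - 6*r^2 - 14*r - 4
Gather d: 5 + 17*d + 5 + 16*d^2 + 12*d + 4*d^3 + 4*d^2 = 4*d^3 + 20*d^2 + 29*d + 10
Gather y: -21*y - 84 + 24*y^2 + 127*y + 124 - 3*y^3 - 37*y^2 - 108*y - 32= -3*y^3 - 13*y^2 - 2*y + 8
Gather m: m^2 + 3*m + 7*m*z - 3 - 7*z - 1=m^2 + m*(7*z + 3) - 7*z - 4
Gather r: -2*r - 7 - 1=-2*r - 8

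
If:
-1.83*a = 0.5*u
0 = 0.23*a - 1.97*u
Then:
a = 0.00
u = 0.00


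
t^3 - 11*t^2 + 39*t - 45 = (t - 5)*(t - 3)^2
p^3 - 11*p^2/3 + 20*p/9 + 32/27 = (p - 8/3)*(p - 4/3)*(p + 1/3)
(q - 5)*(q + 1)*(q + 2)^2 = q^4 - 17*q^2 - 36*q - 20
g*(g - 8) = g^2 - 8*g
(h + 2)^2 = h^2 + 4*h + 4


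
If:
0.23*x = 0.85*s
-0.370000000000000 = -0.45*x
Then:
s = 0.22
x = 0.82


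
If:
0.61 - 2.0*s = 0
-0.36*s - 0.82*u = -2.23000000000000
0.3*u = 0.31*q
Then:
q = 2.50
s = 0.30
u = 2.59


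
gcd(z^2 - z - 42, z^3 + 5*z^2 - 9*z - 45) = 1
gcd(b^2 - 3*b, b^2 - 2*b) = b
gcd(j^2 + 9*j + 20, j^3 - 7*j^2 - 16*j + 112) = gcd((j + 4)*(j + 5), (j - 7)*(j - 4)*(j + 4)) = j + 4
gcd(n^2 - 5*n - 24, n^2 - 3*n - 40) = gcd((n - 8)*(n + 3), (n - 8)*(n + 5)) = n - 8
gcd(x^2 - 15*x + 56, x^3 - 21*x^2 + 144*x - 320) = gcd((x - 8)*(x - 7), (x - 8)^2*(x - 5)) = x - 8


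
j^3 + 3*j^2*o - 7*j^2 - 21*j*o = j*(j - 7)*(j + 3*o)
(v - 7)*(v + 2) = v^2 - 5*v - 14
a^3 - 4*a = a*(a - 2)*(a + 2)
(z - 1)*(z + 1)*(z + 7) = z^3 + 7*z^2 - z - 7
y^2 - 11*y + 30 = (y - 6)*(y - 5)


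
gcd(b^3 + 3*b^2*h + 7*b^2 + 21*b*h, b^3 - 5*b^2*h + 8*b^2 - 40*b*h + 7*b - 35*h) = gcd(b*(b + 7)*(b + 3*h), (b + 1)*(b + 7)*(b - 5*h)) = b + 7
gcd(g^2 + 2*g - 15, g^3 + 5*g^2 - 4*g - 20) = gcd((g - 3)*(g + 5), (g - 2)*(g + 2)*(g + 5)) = g + 5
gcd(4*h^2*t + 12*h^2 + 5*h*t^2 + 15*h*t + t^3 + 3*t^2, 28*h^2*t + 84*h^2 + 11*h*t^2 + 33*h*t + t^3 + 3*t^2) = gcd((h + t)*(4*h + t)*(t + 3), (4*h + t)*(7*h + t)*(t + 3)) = 4*h*t + 12*h + t^2 + 3*t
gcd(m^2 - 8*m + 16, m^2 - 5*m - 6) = 1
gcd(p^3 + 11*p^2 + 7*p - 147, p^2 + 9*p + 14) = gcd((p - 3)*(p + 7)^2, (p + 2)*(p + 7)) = p + 7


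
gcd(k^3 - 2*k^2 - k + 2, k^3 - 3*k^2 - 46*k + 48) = k - 1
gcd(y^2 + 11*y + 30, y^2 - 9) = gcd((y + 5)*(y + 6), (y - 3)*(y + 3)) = 1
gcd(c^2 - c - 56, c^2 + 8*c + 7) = c + 7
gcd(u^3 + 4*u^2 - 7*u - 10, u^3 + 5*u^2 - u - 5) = u^2 + 6*u + 5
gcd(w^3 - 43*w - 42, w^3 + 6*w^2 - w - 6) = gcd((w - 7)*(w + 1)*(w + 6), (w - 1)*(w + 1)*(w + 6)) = w^2 + 7*w + 6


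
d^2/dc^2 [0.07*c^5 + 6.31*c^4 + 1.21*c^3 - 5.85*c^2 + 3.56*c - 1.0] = 1.4*c^3 + 75.72*c^2 + 7.26*c - 11.7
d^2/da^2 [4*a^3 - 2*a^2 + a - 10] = 24*a - 4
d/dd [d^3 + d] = 3*d^2 + 1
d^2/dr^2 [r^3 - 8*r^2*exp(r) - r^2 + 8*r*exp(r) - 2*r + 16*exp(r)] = -8*r^2*exp(r) - 24*r*exp(r) + 6*r + 16*exp(r) - 2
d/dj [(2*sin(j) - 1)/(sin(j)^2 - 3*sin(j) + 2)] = (2*sin(j) + cos(2*j))*cos(j)/((sin(j) - 2)^2*(sin(j) - 1)^2)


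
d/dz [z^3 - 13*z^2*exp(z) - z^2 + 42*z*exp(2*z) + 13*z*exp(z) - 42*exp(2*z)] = -13*z^2*exp(z) + 3*z^2 + 84*z*exp(2*z) - 13*z*exp(z) - 2*z - 42*exp(2*z) + 13*exp(z)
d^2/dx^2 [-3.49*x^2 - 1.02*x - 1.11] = -6.98000000000000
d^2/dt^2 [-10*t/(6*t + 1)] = 120/(6*t + 1)^3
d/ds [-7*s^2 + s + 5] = 1 - 14*s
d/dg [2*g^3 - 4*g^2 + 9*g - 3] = 6*g^2 - 8*g + 9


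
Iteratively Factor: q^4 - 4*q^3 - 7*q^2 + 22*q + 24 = (q - 3)*(q^3 - q^2 - 10*q - 8) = (q - 3)*(q + 2)*(q^2 - 3*q - 4) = (q - 3)*(q + 1)*(q + 2)*(q - 4)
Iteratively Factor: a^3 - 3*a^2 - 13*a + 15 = (a - 1)*(a^2 - 2*a - 15) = (a - 1)*(a + 3)*(a - 5)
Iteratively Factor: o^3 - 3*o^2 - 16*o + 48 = (o - 4)*(o^2 + o - 12) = (o - 4)*(o - 3)*(o + 4)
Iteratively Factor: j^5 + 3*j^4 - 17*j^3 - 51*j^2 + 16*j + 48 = (j + 1)*(j^4 + 2*j^3 - 19*j^2 - 32*j + 48) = (j - 4)*(j + 1)*(j^3 + 6*j^2 + 5*j - 12) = (j - 4)*(j - 1)*(j + 1)*(j^2 + 7*j + 12) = (j - 4)*(j - 1)*(j + 1)*(j + 4)*(j + 3)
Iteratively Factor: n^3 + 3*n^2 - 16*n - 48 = (n + 3)*(n^2 - 16) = (n + 3)*(n + 4)*(n - 4)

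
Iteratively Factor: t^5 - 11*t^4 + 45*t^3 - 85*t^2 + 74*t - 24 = (t - 4)*(t^4 - 7*t^3 + 17*t^2 - 17*t + 6) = (t - 4)*(t - 1)*(t^3 - 6*t^2 + 11*t - 6) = (t - 4)*(t - 2)*(t - 1)*(t^2 - 4*t + 3) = (t - 4)*(t - 3)*(t - 2)*(t - 1)*(t - 1)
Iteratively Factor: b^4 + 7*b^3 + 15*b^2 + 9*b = (b + 1)*(b^3 + 6*b^2 + 9*b) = b*(b + 1)*(b^2 + 6*b + 9) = b*(b + 1)*(b + 3)*(b + 3)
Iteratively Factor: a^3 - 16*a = (a - 4)*(a^2 + 4*a) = (a - 4)*(a + 4)*(a)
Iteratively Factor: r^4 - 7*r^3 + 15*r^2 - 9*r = (r - 3)*(r^3 - 4*r^2 + 3*r) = (r - 3)*(r - 1)*(r^2 - 3*r) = (r - 3)^2*(r - 1)*(r)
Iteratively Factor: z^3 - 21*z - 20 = (z + 1)*(z^2 - z - 20) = (z + 1)*(z + 4)*(z - 5)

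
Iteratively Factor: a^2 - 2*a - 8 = (a - 4)*(a + 2)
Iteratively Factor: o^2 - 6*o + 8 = (o - 2)*(o - 4)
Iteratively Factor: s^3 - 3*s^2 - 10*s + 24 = (s - 2)*(s^2 - s - 12) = (s - 2)*(s + 3)*(s - 4)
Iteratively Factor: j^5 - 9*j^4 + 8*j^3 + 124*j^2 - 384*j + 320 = (j - 5)*(j^4 - 4*j^3 - 12*j^2 + 64*j - 64) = (j - 5)*(j - 2)*(j^3 - 2*j^2 - 16*j + 32) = (j - 5)*(j - 4)*(j - 2)*(j^2 + 2*j - 8) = (j - 5)*(j - 4)*(j - 2)^2*(j + 4)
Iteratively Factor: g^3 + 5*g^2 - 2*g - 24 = (g + 4)*(g^2 + g - 6) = (g - 2)*(g + 4)*(g + 3)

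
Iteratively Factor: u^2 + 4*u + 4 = (u + 2)*(u + 2)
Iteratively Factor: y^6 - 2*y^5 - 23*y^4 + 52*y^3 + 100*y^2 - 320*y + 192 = (y - 1)*(y^5 - y^4 - 24*y^3 + 28*y^2 + 128*y - 192) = (y - 4)*(y - 1)*(y^4 + 3*y^3 - 12*y^2 - 20*y + 48) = (y - 4)*(y - 1)*(y + 4)*(y^3 - y^2 - 8*y + 12) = (y - 4)*(y - 1)*(y + 3)*(y + 4)*(y^2 - 4*y + 4) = (y - 4)*(y - 2)*(y - 1)*(y + 3)*(y + 4)*(y - 2)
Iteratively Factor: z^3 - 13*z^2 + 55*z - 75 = (z - 5)*(z^2 - 8*z + 15) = (z - 5)^2*(z - 3)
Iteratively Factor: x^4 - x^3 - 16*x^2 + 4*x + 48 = (x - 4)*(x^3 + 3*x^2 - 4*x - 12) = (x - 4)*(x - 2)*(x^2 + 5*x + 6) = (x - 4)*(x - 2)*(x + 3)*(x + 2)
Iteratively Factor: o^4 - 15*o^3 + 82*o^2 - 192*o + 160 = (o - 5)*(o^3 - 10*o^2 + 32*o - 32) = (o - 5)*(o - 2)*(o^2 - 8*o + 16) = (o - 5)*(o - 4)*(o - 2)*(o - 4)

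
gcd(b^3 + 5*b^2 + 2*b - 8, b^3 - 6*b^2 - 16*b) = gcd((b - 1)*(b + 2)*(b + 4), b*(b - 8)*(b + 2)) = b + 2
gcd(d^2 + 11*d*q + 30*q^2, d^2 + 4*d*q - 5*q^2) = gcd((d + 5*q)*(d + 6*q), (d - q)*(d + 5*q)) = d + 5*q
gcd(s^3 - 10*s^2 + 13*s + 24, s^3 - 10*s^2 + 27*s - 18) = s - 3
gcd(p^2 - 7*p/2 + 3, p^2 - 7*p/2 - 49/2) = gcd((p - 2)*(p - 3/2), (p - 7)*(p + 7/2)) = 1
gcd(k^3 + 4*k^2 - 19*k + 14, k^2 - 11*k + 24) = 1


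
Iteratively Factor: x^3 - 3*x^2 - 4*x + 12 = (x - 3)*(x^2 - 4) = (x - 3)*(x + 2)*(x - 2)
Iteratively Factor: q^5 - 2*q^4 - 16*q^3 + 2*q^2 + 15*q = (q - 5)*(q^4 + 3*q^3 - q^2 - 3*q) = (q - 5)*(q - 1)*(q^3 + 4*q^2 + 3*q) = (q - 5)*(q - 1)*(q + 1)*(q^2 + 3*q) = q*(q - 5)*(q - 1)*(q + 1)*(q + 3)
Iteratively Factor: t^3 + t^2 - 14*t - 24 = (t + 2)*(t^2 - t - 12) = (t + 2)*(t + 3)*(t - 4)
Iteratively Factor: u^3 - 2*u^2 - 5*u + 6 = (u + 2)*(u^2 - 4*u + 3) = (u - 1)*(u + 2)*(u - 3)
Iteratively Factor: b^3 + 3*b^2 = (b)*(b^2 + 3*b) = b^2*(b + 3)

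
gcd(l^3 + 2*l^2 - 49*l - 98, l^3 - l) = 1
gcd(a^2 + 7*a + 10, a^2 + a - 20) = a + 5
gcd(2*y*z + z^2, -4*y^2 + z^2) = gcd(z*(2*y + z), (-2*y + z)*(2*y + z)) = 2*y + z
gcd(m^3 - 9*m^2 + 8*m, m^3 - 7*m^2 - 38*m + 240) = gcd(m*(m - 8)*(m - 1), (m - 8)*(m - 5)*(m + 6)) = m - 8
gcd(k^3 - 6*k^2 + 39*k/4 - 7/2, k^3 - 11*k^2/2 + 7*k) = k^2 - 11*k/2 + 7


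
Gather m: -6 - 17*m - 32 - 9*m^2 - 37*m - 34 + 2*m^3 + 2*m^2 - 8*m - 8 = 2*m^3 - 7*m^2 - 62*m - 80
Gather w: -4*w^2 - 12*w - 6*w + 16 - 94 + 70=-4*w^2 - 18*w - 8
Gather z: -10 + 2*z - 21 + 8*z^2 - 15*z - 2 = 8*z^2 - 13*z - 33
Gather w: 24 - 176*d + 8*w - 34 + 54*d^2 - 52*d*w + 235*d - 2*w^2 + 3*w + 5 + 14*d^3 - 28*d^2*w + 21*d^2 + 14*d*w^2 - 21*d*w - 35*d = 14*d^3 + 75*d^2 + 24*d + w^2*(14*d - 2) + w*(-28*d^2 - 73*d + 11) - 5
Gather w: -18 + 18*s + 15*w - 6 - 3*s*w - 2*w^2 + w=18*s - 2*w^2 + w*(16 - 3*s) - 24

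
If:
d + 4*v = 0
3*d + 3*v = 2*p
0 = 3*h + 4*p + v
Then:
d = -4*v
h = 17*v/3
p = -9*v/2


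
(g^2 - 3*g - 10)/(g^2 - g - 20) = (g + 2)/(g + 4)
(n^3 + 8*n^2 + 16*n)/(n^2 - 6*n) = (n^2 + 8*n + 16)/(n - 6)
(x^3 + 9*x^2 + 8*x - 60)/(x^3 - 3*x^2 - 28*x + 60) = (x + 6)/(x - 6)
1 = 1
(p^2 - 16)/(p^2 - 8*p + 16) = (p + 4)/(p - 4)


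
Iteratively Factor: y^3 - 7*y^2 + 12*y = (y - 3)*(y^2 - 4*y) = (y - 4)*(y - 3)*(y)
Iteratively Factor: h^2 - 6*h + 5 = (h - 5)*(h - 1)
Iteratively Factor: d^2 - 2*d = (d)*(d - 2)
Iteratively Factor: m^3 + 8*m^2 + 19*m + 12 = (m + 4)*(m^2 + 4*m + 3) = (m + 3)*(m + 4)*(m + 1)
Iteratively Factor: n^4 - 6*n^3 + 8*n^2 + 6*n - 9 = (n + 1)*(n^3 - 7*n^2 + 15*n - 9) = (n - 3)*(n + 1)*(n^2 - 4*n + 3) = (n - 3)*(n - 1)*(n + 1)*(n - 3)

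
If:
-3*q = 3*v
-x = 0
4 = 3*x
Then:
No Solution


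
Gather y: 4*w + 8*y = 4*w + 8*y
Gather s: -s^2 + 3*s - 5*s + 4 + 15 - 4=-s^2 - 2*s + 15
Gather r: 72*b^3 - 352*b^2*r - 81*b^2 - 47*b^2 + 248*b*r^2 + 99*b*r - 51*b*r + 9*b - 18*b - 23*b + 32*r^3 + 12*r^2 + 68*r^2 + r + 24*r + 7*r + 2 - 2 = 72*b^3 - 128*b^2 - 32*b + 32*r^3 + r^2*(248*b + 80) + r*(-352*b^2 + 48*b + 32)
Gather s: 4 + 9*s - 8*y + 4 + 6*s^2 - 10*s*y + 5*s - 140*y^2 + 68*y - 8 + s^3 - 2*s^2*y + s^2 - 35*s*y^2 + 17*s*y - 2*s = s^3 + s^2*(7 - 2*y) + s*(-35*y^2 + 7*y + 12) - 140*y^2 + 60*y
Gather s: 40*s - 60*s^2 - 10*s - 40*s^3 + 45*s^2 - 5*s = -40*s^3 - 15*s^2 + 25*s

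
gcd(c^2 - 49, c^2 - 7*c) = c - 7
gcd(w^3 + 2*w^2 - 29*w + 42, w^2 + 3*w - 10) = w - 2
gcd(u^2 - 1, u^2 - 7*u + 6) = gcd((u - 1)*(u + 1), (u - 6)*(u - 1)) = u - 1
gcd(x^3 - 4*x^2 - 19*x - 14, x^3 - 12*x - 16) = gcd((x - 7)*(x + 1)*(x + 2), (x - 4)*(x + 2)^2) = x + 2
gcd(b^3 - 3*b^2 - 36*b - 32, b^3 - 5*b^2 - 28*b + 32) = b^2 - 4*b - 32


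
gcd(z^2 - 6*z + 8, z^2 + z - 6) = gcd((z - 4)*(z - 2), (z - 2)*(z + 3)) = z - 2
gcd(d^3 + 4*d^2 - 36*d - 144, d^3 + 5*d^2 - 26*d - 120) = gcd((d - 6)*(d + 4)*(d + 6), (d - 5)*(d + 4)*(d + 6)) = d^2 + 10*d + 24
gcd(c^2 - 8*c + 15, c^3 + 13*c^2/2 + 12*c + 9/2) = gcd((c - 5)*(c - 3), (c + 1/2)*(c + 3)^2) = 1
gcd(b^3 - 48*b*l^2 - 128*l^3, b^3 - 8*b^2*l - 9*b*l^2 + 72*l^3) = b - 8*l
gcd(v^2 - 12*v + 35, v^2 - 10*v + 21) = v - 7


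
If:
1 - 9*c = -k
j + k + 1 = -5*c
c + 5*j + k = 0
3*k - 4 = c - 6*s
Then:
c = -1/60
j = 7/30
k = -23/20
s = 223/180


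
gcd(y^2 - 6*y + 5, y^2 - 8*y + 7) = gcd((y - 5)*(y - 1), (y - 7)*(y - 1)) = y - 1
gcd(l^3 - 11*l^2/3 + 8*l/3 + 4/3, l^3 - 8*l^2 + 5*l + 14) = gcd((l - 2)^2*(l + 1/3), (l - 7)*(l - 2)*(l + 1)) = l - 2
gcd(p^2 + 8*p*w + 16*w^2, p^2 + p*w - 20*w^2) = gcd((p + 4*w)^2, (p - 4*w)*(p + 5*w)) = 1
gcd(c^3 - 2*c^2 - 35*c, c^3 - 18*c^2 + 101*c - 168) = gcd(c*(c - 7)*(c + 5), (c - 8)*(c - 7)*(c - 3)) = c - 7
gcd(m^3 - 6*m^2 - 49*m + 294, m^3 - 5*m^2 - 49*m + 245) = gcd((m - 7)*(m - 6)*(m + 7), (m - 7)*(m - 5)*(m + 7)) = m^2 - 49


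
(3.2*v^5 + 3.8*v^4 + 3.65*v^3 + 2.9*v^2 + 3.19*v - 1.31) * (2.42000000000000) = 7.744*v^5 + 9.196*v^4 + 8.833*v^3 + 7.018*v^2 + 7.7198*v - 3.1702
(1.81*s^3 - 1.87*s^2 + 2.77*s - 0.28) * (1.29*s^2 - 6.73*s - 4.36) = 2.3349*s^5 - 14.5936*s^4 + 8.2668*s^3 - 10.8501*s^2 - 10.1928*s + 1.2208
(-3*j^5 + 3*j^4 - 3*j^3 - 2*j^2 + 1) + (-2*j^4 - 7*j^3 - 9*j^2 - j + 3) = -3*j^5 + j^4 - 10*j^3 - 11*j^2 - j + 4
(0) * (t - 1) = 0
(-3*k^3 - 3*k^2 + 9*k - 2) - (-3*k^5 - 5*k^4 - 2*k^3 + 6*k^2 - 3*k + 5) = 3*k^5 + 5*k^4 - k^3 - 9*k^2 + 12*k - 7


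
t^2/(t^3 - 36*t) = t/(t^2 - 36)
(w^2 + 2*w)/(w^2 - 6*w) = (w + 2)/(w - 6)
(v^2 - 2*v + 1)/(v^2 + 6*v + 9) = (v^2 - 2*v + 1)/(v^2 + 6*v + 9)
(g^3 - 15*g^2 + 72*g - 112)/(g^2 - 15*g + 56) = (g^2 - 8*g + 16)/(g - 8)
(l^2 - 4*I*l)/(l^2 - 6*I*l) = (l - 4*I)/(l - 6*I)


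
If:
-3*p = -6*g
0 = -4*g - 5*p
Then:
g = 0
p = 0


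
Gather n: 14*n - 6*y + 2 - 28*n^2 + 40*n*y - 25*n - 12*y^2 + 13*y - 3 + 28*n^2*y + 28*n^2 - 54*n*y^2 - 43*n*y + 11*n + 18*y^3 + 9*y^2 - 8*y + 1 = 28*n^2*y + n*(-54*y^2 - 3*y) + 18*y^3 - 3*y^2 - y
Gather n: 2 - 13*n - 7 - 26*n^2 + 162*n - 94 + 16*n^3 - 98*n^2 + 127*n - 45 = 16*n^3 - 124*n^2 + 276*n - 144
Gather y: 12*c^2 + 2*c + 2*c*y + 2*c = 12*c^2 + 2*c*y + 4*c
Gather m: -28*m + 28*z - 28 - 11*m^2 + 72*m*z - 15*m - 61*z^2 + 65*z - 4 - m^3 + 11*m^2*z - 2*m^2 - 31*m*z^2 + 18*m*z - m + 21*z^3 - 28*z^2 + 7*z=-m^3 + m^2*(11*z - 13) + m*(-31*z^2 + 90*z - 44) + 21*z^3 - 89*z^2 + 100*z - 32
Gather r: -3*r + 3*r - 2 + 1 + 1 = 0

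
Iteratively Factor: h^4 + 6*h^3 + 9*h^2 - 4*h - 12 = (h + 2)*(h^3 + 4*h^2 + h - 6) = (h - 1)*(h + 2)*(h^2 + 5*h + 6) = (h - 1)*(h + 2)^2*(h + 3)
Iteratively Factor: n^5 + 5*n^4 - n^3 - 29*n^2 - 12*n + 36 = (n - 1)*(n^4 + 6*n^3 + 5*n^2 - 24*n - 36) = (n - 2)*(n - 1)*(n^3 + 8*n^2 + 21*n + 18) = (n - 2)*(n - 1)*(n + 3)*(n^2 + 5*n + 6) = (n - 2)*(n - 1)*(n + 3)^2*(n + 2)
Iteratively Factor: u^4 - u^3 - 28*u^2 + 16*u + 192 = (u - 4)*(u^3 + 3*u^2 - 16*u - 48) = (u - 4)^2*(u^2 + 7*u + 12) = (u - 4)^2*(u + 4)*(u + 3)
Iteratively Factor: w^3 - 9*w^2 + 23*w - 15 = (w - 1)*(w^2 - 8*w + 15) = (w - 5)*(w - 1)*(w - 3)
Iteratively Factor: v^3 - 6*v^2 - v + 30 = (v - 5)*(v^2 - v - 6) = (v - 5)*(v - 3)*(v + 2)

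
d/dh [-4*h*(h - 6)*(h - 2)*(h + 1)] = -16*h^3 + 84*h^2 - 32*h - 48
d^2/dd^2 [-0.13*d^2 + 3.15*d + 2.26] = -0.260000000000000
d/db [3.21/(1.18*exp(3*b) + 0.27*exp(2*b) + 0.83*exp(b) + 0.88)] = (-11.3634*exp(2*b) - 1.7334*exp(b) - 2.6643)*exp(b)/(1.18*exp(3*b) + 0.27*exp(2*b) + 0.83*exp(b) + 0.88)^2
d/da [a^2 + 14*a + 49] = 2*a + 14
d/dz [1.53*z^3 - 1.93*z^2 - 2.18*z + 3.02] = 4.59*z^2 - 3.86*z - 2.18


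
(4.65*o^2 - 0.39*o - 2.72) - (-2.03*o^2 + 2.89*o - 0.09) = 6.68*o^2 - 3.28*o - 2.63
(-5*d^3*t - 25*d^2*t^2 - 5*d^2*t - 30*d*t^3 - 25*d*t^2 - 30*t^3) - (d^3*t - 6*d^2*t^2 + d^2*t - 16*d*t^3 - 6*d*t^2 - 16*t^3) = -6*d^3*t - 19*d^2*t^2 - 6*d^2*t - 14*d*t^3 - 19*d*t^2 - 14*t^3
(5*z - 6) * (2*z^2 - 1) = 10*z^3 - 12*z^2 - 5*z + 6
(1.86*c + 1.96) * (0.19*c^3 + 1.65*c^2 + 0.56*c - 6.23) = 0.3534*c^4 + 3.4414*c^3 + 4.2756*c^2 - 10.4902*c - 12.2108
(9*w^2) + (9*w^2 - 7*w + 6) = 18*w^2 - 7*w + 6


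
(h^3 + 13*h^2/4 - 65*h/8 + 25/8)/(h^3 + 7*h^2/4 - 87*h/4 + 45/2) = (2*h^2 + 9*h - 5)/(2*(h^2 + 3*h - 18))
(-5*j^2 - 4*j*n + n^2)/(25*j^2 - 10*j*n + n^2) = (-j - n)/(5*j - n)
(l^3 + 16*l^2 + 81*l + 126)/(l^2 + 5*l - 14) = (l^2 + 9*l + 18)/(l - 2)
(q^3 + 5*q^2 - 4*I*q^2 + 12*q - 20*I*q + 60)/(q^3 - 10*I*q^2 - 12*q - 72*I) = (q + 5)/(q - 6*I)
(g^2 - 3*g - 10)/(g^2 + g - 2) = (g - 5)/(g - 1)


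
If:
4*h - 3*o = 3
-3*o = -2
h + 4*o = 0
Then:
No Solution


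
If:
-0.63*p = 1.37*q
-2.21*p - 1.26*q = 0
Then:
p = 0.00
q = 0.00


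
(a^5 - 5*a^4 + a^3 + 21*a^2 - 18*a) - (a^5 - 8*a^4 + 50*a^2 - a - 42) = 3*a^4 + a^3 - 29*a^2 - 17*a + 42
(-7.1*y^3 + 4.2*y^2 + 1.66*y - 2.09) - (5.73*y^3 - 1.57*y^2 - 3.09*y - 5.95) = -12.83*y^3 + 5.77*y^2 + 4.75*y + 3.86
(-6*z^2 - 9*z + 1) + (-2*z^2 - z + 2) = -8*z^2 - 10*z + 3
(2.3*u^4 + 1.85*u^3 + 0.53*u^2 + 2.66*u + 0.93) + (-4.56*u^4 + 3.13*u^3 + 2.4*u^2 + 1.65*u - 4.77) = -2.26*u^4 + 4.98*u^3 + 2.93*u^2 + 4.31*u - 3.84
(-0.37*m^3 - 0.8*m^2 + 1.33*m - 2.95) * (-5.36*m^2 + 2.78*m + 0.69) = 1.9832*m^5 + 3.2594*m^4 - 9.6081*m^3 + 18.9574*m^2 - 7.2833*m - 2.0355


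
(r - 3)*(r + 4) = r^2 + r - 12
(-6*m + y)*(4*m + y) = -24*m^2 - 2*m*y + y^2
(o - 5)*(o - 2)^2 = o^3 - 9*o^2 + 24*o - 20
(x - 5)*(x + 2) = x^2 - 3*x - 10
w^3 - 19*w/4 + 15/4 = (w - 3/2)*(w - 1)*(w + 5/2)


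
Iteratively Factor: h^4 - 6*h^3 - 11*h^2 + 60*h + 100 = (h + 2)*(h^3 - 8*h^2 + 5*h + 50) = (h - 5)*(h + 2)*(h^2 - 3*h - 10) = (h - 5)^2*(h + 2)*(h + 2)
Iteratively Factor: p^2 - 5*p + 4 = (p - 4)*(p - 1)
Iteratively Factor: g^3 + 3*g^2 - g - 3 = (g + 3)*(g^2 - 1) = (g - 1)*(g + 3)*(g + 1)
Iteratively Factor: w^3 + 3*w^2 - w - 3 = (w + 1)*(w^2 + 2*w - 3) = (w + 1)*(w + 3)*(w - 1)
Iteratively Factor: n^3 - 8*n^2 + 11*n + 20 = (n + 1)*(n^2 - 9*n + 20) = (n - 5)*(n + 1)*(n - 4)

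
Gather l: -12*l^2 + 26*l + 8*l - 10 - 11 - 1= -12*l^2 + 34*l - 22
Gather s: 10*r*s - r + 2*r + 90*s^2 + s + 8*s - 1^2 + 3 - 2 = r + 90*s^2 + s*(10*r + 9)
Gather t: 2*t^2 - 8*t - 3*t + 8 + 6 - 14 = 2*t^2 - 11*t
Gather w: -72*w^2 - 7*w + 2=-72*w^2 - 7*w + 2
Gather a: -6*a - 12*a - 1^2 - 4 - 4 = -18*a - 9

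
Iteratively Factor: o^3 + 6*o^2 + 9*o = (o)*(o^2 + 6*o + 9) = o*(o + 3)*(o + 3)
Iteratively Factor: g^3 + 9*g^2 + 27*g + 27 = (g + 3)*(g^2 + 6*g + 9) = (g + 3)^2*(g + 3)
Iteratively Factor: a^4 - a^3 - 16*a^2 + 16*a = (a - 4)*(a^3 + 3*a^2 - 4*a) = (a - 4)*(a + 4)*(a^2 - a) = (a - 4)*(a - 1)*(a + 4)*(a)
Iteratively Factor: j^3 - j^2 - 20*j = (j - 5)*(j^2 + 4*j) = j*(j - 5)*(j + 4)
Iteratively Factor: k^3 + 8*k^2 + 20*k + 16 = (k + 2)*(k^2 + 6*k + 8) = (k + 2)^2*(k + 4)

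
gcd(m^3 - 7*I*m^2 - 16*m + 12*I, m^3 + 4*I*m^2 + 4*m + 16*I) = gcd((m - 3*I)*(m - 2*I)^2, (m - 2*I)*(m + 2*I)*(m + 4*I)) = m - 2*I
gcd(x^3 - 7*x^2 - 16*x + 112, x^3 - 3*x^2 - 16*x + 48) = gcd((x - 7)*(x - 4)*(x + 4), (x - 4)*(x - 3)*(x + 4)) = x^2 - 16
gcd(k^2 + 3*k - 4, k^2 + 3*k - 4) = k^2 + 3*k - 4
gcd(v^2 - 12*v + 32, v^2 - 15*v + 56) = v - 8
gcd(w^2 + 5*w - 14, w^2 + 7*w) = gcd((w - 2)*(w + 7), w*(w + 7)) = w + 7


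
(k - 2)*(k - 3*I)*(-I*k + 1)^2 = -k^4 + 2*k^3 + I*k^3 - 5*k^2 - 2*I*k^2 + 10*k - 3*I*k + 6*I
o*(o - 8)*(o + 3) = o^3 - 5*o^2 - 24*o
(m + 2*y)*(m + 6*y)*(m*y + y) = m^3*y + 8*m^2*y^2 + m^2*y + 12*m*y^3 + 8*m*y^2 + 12*y^3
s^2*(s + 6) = s^3 + 6*s^2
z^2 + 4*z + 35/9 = (z + 5/3)*(z + 7/3)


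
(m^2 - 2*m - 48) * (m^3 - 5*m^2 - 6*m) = m^5 - 7*m^4 - 44*m^3 + 252*m^2 + 288*m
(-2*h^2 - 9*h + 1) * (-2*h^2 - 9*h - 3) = 4*h^4 + 36*h^3 + 85*h^2 + 18*h - 3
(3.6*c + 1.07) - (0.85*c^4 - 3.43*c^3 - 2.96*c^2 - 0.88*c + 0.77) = -0.85*c^4 + 3.43*c^3 + 2.96*c^2 + 4.48*c + 0.3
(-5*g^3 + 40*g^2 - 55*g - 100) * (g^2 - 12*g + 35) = -5*g^5 + 100*g^4 - 710*g^3 + 1960*g^2 - 725*g - 3500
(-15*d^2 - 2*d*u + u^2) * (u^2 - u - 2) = -15*d^2*u^2 + 15*d^2*u + 30*d^2 - 2*d*u^3 + 2*d*u^2 + 4*d*u + u^4 - u^3 - 2*u^2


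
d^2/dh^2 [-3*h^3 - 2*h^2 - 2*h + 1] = -18*h - 4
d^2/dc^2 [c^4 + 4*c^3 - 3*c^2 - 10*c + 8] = 12*c^2 + 24*c - 6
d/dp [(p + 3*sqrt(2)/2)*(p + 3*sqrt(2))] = 2*p + 9*sqrt(2)/2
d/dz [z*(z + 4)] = 2*z + 4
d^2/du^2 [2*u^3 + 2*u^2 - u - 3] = 12*u + 4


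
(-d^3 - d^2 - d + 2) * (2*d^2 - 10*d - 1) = -2*d^5 + 8*d^4 + 9*d^3 + 15*d^2 - 19*d - 2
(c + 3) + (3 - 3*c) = 6 - 2*c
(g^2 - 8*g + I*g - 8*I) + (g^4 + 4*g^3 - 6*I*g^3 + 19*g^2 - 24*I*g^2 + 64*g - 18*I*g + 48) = g^4 + 4*g^3 - 6*I*g^3 + 20*g^2 - 24*I*g^2 + 56*g - 17*I*g + 48 - 8*I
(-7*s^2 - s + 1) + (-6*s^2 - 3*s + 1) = -13*s^2 - 4*s + 2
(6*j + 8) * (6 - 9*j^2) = -54*j^3 - 72*j^2 + 36*j + 48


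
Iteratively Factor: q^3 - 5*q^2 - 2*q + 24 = (q - 4)*(q^2 - q - 6) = (q - 4)*(q - 3)*(q + 2)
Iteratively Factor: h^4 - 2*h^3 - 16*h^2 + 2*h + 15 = (h - 1)*(h^3 - h^2 - 17*h - 15) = (h - 1)*(h + 3)*(h^2 - 4*h - 5) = (h - 1)*(h + 1)*(h + 3)*(h - 5)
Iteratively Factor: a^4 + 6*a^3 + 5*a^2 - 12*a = (a + 3)*(a^3 + 3*a^2 - 4*a) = a*(a + 3)*(a^2 + 3*a - 4) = a*(a + 3)*(a + 4)*(a - 1)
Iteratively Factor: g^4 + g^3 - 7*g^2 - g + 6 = (g - 2)*(g^3 + 3*g^2 - g - 3) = (g - 2)*(g + 3)*(g^2 - 1) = (g - 2)*(g - 1)*(g + 3)*(g + 1)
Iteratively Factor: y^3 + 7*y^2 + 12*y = (y + 4)*(y^2 + 3*y) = y*(y + 4)*(y + 3)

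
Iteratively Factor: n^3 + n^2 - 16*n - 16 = (n - 4)*(n^2 + 5*n + 4) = (n - 4)*(n + 1)*(n + 4)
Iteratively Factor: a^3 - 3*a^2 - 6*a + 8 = (a + 2)*(a^2 - 5*a + 4) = (a - 4)*(a + 2)*(a - 1)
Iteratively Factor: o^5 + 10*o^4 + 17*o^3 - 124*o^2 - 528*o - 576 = (o + 3)*(o^4 + 7*o^3 - 4*o^2 - 112*o - 192) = (o + 3)*(o + 4)*(o^3 + 3*o^2 - 16*o - 48) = (o + 3)^2*(o + 4)*(o^2 - 16) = (o - 4)*(o + 3)^2*(o + 4)*(o + 4)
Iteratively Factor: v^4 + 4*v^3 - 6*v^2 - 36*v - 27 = (v + 3)*(v^3 + v^2 - 9*v - 9) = (v + 3)^2*(v^2 - 2*v - 3) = (v - 3)*(v + 3)^2*(v + 1)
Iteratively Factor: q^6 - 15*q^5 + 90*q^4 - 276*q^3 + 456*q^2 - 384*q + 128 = (q - 4)*(q^5 - 11*q^4 + 46*q^3 - 92*q^2 + 88*q - 32) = (q - 4)*(q - 1)*(q^4 - 10*q^3 + 36*q^2 - 56*q + 32) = (q - 4)*(q - 2)*(q - 1)*(q^3 - 8*q^2 + 20*q - 16) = (q - 4)*(q - 2)^2*(q - 1)*(q^2 - 6*q + 8) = (q - 4)*(q - 2)^3*(q - 1)*(q - 4)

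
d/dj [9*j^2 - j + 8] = 18*j - 1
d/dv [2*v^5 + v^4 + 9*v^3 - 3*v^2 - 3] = v*(10*v^3 + 4*v^2 + 27*v - 6)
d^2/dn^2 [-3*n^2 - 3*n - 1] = -6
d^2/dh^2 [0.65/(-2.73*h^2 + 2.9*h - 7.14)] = (9.68877*h^2 - 10.2921*h - 0.65*(5.46*h - 2.9)*(10.92*h - 5.8) + 25.33986)/(2.73*h^2 - 2.9*h + 7.14)^3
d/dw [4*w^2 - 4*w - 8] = 8*w - 4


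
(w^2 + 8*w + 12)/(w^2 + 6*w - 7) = (w^2 + 8*w + 12)/(w^2 + 6*w - 7)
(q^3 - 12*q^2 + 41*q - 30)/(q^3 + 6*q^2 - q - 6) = (q^2 - 11*q + 30)/(q^2 + 7*q + 6)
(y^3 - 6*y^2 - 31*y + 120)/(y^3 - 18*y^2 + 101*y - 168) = (y + 5)/(y - 7)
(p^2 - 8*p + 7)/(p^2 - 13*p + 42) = (p - 1)/(p - 6)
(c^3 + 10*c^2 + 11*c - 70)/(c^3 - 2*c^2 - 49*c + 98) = (c + 5)/(c - 7)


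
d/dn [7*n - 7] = 7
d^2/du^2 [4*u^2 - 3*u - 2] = 8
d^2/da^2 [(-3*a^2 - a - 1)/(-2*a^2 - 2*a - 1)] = 2*(-8*a^3 - 6*a^2 + 6*a + 3)/(8*a^6 + 24*a^5 + 36*a^4 + 32*a^3 + 18*a^2 + 6*a + 1)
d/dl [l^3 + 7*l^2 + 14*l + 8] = 3*l^2 + 14*l + 14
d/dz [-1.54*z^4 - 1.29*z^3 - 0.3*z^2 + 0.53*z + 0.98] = -6.16*z^3 - 3.87*z^2 - 0.6*z + 0.53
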